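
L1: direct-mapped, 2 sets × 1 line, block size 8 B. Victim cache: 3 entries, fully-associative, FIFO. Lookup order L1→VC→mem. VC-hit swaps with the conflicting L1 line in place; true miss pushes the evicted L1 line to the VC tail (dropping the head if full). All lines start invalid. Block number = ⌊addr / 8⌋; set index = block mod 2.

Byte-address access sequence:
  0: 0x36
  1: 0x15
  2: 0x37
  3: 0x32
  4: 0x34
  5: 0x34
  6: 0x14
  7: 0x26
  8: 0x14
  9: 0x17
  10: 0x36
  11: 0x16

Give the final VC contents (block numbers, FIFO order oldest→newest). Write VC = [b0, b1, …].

VC = [6, 4]

#0 0x36→b6/s0 MISS; vc=[]
#1 0x15→b2/s0 MISS; vc=[6]
#2 0x37→b6/s0 VC-HIT; vc=[2]
#3 0x32→b6/s0 L1-HIT; vc=[2]
#4 0x34→b6/s0 L1-HIT; vc=[2]
#5 0x34→b6/s0 L1-HIT; vc=[2]
#6 0x14→b2/s0 VC-HIT; vc=[6]
#7 0x26→b4/s0 MISS; vc=[6,2]
#8 0x14→b2/s0 VC-HIT; vc=[6,4]
#9 0x17→b2/s0 L1-HIT; vc=[6,4]
#10 0x36→b6/s0 VC-HIT; vc=[2,4]
#11 0x16→b2/s0 VC-HIT; vc=[6,4]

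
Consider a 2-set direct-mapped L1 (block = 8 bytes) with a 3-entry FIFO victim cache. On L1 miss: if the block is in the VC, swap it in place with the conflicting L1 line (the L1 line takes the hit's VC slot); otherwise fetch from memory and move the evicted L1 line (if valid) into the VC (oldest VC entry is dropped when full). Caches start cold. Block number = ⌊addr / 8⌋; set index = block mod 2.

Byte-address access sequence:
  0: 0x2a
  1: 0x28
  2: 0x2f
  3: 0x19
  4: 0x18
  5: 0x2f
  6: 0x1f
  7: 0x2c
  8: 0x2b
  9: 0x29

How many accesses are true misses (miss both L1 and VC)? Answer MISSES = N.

#0 0x2a→b5/s1 MISS; vc=[]
#1 0x28→b5/s1 L1-HIT; vc=[]
#2 0x2f→b5/s1 L1-HIT; vc=[]
#3 0x19→b3/s1 MISS; vc=[5]
#4 0x18→b3/s1 L1-HIT; vc=[5]
#5 0x2f→b5/s1 VC-HIT; vc=[3]
#6 0x1f→b3/s1 VC-HIT; vc=[5]
#7 0x2c→b5/s1 VC-HIT; vc=[3]
#8 0x2b→b5/s1 L1-HIT; vc=[3]
#9 0x29→b5/s1 L1-HIT; vc=[3]

MISSES = 2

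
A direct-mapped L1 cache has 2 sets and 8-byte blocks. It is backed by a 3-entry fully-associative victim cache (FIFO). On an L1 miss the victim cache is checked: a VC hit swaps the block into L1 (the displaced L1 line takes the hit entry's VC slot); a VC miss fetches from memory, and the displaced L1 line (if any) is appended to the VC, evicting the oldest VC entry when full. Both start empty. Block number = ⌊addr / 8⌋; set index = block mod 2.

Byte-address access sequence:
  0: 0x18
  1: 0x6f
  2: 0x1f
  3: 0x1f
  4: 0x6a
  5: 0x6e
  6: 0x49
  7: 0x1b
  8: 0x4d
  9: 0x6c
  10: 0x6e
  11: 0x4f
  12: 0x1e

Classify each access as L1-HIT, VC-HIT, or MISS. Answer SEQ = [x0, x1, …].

SEQ = [MISS, MISS, VC-HIT, L1-HIT, VC-HIT, L1-HIT, MISS, VC-HIT, VC-HIT, VC-HIT, L1-HIT, VC-HIT, VC-HIT]

#0 0x18→b3/s1 MISS; vc=[]
#1 0x6f→b13/s1 MISS; vc=[3]
#2 0x1f→b3/s1 VC-HIT; vc=[13]
#3 0x1f→b3/s1 L1-HIT; vc=[13]
#4 0x6a→b13/s1 VC-HIT; vc=[3]
#5 0x6e→b13/s1 L1-HIT; vc=[3]
#6 0x49→b9/s1 MISS; vc=[3,13]
#7 0x1b→b3/s1 VC-HIT; vc=[9,13]
#8 0x4d→b9/s1 VC-HIT; vc=[3,13]
#9 0x6c→b13/s1 VC-HIT; vc=[3,9]
#10 0x6e→b13/s1 L1-HIT; vc=[3,9]
#11 0x4f→b9/s1 VC-HIT; vc=[3,13]
#12 0x1e→b3/s1 VC-HIT; vc=[9,13]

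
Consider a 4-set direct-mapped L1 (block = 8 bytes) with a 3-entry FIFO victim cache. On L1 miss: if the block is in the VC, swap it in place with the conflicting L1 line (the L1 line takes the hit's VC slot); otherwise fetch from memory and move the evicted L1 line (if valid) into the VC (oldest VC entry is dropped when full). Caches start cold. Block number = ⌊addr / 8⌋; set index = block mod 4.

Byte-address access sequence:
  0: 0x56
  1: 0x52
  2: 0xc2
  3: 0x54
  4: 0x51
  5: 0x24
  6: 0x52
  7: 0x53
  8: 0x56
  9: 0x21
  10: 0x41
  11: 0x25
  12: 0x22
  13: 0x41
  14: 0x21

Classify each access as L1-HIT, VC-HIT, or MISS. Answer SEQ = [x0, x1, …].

SEQ = [MISS, L1-HIT, MISS, L1-HIT, L1-HIT, MISS, L1-HIT, L1-HIT, L1-HIT, L1-HIT, MISS, VC-HIT, L1-HIT, VC-HIT, VC-HIT]

0: 0x56 (blk 10, set 2) → MISS  vc=[]
1: 0x52 (blk 10, set 2) → L1-HIT  vc=[]
2: 0xc2 (blk 24, set 0) → MISS  vc=[]
3: 0x54 (blk 10, set 2) → L1-HIT  vc=[]
4: 0x51 (blk 10, set 2) → L1-HIT  vc=[]
5: 0x24 (blk 4, set 0) → MISS  vc=[24]
6: 0x52 (blk 10, set 2) → L1-HIT  vc=[24]
7: 0x53 (blk 10, set 2) → L1-HIT  vc=[24]
8: 0x56 (blk 10, set 2) → L1-HIT  vc=[24]
9: 0x21 (blk 4, set 0) → L1-HIT  vc=[24]
10: 0x41 (blk 8, set 0) → MISS  vc=[24, 4]
11: 0x25 (blk 4, set 0) → VC-HIT  vc=[24, 8]
12: 0x22 (blk 4, set 0) → L1-HIT  vc=[24, 8]
13: 0x41 (blk 8, set 0) → VC-HIT  vc=[24, 4]
14: 0x21 (blk 4, set 0) → VC-HIT  vc=[24, 8]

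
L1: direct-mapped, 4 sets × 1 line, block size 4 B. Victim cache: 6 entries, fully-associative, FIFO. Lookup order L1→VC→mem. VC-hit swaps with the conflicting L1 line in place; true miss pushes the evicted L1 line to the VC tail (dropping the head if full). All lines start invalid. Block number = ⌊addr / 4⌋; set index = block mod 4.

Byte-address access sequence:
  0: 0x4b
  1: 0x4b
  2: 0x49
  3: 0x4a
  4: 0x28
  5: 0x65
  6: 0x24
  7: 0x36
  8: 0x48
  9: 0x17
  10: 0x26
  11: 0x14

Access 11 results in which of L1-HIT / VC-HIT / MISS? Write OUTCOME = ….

OUTCOME = VC-HIT

#0 0x4b→b18/s2 MISS; vc=[]
#1 0x4b→b18/s2 L1-HIT; vc=[]
#2 0x49→b18/s2 L1-HIT; vc=[]
#3 0x4a→b18/s2 L1-HIT; vc=[]
#4 0x28→b10/s2 MISS; vc=[18]
#5 0x65→b25/s1 MISS; vc=[18]
#6 0x24→b9/s1 MISS; vc=[18,25]
#7 0x36→b13/s1 MISS; vc=[18,25,9]
#8 0x48→b18/s2 VC-HIT; vc=[10,25,9]
#9 0x17→b5/s1 MISS; vc=[10,25,9,13]
#10 0x26→b9/s1 VC-HIT; vc=[10,25,5,13]
#11 0x14→b5/s1 VC-HIT; vc=[10,25,9,13]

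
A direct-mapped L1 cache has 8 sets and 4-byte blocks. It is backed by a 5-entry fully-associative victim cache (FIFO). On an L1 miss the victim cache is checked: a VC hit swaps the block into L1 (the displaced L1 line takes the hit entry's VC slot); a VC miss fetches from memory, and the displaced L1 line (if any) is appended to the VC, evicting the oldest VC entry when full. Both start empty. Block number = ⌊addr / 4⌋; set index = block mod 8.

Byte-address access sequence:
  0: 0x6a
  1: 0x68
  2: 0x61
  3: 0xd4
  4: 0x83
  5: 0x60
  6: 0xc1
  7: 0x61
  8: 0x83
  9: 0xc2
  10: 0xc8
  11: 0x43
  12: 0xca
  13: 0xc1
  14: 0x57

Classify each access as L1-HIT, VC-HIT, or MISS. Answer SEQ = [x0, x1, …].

0: 0x6a (blk 26, set 2) → MISS  vc=[]
1: 0x68 (blk 26, set 2) → L1-HIT  vc=[]
2: 0x61 (blk 24, set 0) → MISS  vc=[]
3: 0xd4 (blk 53, set 5) → MISS  vc=[]
4: 0x83 (blk 32, set 0) → MISS  vc=[24]
5: 0x60 (blk 24, set 0) → VC-HIT  vc=[32]
6: 0xc1 (blk 48, set 0) → MISS  vc=[32, 24]
7: 0x61 (blk 24, set 0) → VC-HIT  vc=[32, 48]
8: 0x83 (blk 32, set 0) → VC-HIT  vc=[24, 48]
9: 0xc2 (blk 48, set 0) → VC-HIT  vc=[24, 32]
10: 0xc8 (blk 50, set 2) → MISS  vc=[24, 32, 26]
11: 0x43 (blk 16, set 0) → MISS  vc=[24, 32, 26, 48]
12: 0xca (blk 50, set 2) → L1-HIT  vc=[24, 32, 26, 48]
13: 0xc1 (blk 48, set 0) → VC-HIT  vc=[24, 32, 26, 16]
14: 0x57 (blk 21, set 5) → MISS  vc=[24, 32, 26, 16, 53]

SEQ = [MISS, L1-HIT, MISS, MISS, MISS, VC-HIT, MISS, VC-HIT, VC-HIT, VC-HIT, MISS, MISS, L1-HIT, VC-HIT, MISS]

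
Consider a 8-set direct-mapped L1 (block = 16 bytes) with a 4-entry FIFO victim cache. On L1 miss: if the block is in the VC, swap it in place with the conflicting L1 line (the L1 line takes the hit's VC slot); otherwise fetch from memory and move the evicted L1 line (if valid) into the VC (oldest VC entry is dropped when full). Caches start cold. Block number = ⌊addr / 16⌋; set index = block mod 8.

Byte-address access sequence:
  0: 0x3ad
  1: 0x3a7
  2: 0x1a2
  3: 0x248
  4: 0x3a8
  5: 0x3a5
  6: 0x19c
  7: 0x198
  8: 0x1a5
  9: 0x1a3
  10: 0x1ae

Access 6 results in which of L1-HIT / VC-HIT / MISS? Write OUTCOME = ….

0: 0x3ad (blk 58, set 2) → MISS  vc=[]
1: 0x3a7 (blk 58, set 2) → L1-HIT  vc=[]
2: 0x1a2 (blk 26, set 2) → MISS  vc=[58]
3: 0x248 (blk 36, set 4) → MISS  vc=[58]
4: 0x3a8 (blk 58, set 2) → VC-HIT  vc=[26]
5: 0x3a5 (blk 58, set 2) → L1-HIT  vc=[26]
6: 0x19c (blk 25, set 1) → MISS  vc=[26]
7: 0x198 (blk 25, set 1) → L1-HIT  vc=[26]
8: 0x1a5 (blk 26, set 2) → VC-HIT  vc=[58]
9: 0x1a3 (blk 26, set 2) → L1-HIT  vc=[58]
10: 0x1ae (blk 26, set 2) → L1-HIT  vc=[58]

OUTCOME = MISS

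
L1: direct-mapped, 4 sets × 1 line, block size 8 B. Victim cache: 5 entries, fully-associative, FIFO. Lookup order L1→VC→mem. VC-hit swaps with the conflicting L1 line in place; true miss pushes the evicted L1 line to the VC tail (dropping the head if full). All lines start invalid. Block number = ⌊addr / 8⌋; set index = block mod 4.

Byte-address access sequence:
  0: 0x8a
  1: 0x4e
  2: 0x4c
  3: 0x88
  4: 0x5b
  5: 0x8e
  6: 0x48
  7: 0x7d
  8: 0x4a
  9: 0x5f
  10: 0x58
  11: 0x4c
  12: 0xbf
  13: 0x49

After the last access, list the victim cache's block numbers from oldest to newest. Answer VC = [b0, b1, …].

0: 0x8a (blk 17, set 1) → MISS  vc=[]
1: 0x4e (blk 9, set 1) → MISS  vc=[17]
2: 0x4c (blk 9, set 1) → L1-HIT  vc=[17]
3: 0x88 (blk 17, set 1) → VC-HIT  vc=[9]
4: 0x5b (blk 11, set 3) → MISS  vc=[9]
5: 0x8e (blk 17, set 1) → L1-HIT  vc=[9]
6: 0x48 (blk 9, set 1) → VC-HIT  vc=[17]
7: 0x7d (blk 15, set 3) → MISS  vc=[17, 11]
8: 0x4a (blk 9, set 1) → L1-HIT  vc=[17, 11]
9: 0x5f (blk 11, set 3) → VC-HIT  vc=[17, 15]
10: 0x58 (blk 11, set 3) → L1-HIT  vc=[17, 15]
11: 0x4c (blk 9, set 1) → L1-HIT  vc=[17, 15]
12: 0xbf (blk 23, set 3) → MISS  vc=[17, 15, 11]
13: 0x49 (blk 9, set 1) → L1-HIT  vc=[17, 15, 11]

VC = [17, 15, 11]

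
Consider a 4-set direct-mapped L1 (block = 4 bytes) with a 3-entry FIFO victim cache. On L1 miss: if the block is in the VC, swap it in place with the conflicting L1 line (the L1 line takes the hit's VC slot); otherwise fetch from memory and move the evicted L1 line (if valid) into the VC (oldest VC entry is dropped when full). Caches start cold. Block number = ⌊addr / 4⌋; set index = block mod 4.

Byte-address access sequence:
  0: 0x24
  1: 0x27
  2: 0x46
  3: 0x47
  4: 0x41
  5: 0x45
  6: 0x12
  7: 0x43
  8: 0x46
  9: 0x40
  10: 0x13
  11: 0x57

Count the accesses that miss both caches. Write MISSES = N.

MISSES = 5

  [0] addr=0x24 blk=9 s=1: MISS | VC []
  [1] addr=0x27 blk=9 s=1: L1-HIT | VC []
  [2] addr=0x46 blk=17 s=1: MISS | VC [9]
  [3] addr=0x47 blk=17 s=1: L1-HIT | VC [9]
  [4] addr=0x41 blk=16 s=0: MISS | VC [9]
  [5] addr=0x45 blk=17 s=1: L1-HIT | VC [9]
  [6] addr=0x12 blk=4 s=0: MISS | VC [9, 16]
  [7] addr=0x43 blk=16 s=0: VC-HIT | VC [9, 4]
  [8] addr=0x46 blk=17 s=1: L1-HIT | VC [9, 4]
  [9] addr=0x40 blk=16 s=0: L1-HIT | VC [9, 4]
  [10] addr=0x13 blk=4 s=0: VC-HIT | VC [9, 16]
  [11] addr=0x57 blk=21 s=1: MISS | VC [9, 16, 17]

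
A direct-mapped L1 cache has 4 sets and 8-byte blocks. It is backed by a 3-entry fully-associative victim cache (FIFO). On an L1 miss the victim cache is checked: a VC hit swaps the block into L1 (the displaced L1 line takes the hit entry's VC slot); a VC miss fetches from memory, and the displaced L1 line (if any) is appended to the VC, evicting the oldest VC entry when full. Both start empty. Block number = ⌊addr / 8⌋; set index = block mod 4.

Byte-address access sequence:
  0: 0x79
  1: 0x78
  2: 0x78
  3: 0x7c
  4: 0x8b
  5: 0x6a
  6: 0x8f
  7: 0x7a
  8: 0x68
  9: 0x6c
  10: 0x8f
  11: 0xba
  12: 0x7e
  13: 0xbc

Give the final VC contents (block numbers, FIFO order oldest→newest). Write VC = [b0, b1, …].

VC = [13, 15]

0: 0x79 (blk 15, set 3) → MISS  vc=[]
1: 0x78 (blk 15, set 3) → L1-HIT  vc=[]
2: 0x78 (blk 15, set 3) → L1-HIT  vc=[]
3: 0x7c (blk 15, set 3) → L1-HIT  vc=[]
4: 0x8b (blk 17, set 1) → MISS  vc=[]
5: 0x6a (blk 13, set 1) → MISS  vc=[17]
6: 0x8f (blk 17, set 1) → VC-HIT  vc=[13]
7: 0x7a (blk 15, set 3) → L1-HIT  vc=[13]
8: 0x68 (blk 13, set 1) → VC-HIT  vc=[17]
9: 0x6c (blk 13, set 1) → L1-HIT  vc=[17]
10: 0x8f (blk 17, set 1) → VC-HIT  vc=[13]
11: 0xba (blk 23, set 3) → MISS  vc=[13, 15]
12: 0x7e (blk 15, set 3) → VC-HIT  vc=[13, 23]
13: 0xbc (blk 23, set 3) → VC-HIT  vc=[13, 15]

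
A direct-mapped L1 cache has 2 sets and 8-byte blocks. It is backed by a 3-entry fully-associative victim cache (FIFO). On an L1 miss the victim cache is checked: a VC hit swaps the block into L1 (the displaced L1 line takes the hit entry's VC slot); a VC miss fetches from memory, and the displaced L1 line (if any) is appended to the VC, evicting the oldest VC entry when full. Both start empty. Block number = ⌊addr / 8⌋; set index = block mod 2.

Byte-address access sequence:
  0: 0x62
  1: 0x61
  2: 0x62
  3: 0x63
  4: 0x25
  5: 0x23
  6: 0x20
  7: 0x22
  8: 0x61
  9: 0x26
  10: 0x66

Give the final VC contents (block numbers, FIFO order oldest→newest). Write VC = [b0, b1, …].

0: 0x62 (blk 12, set 0) → MISS  vc=[]
1: 0x61 (blk 12, set 0) → L1-HIT  vc=[]
2: 0x62 (blk 12, set 0) → L1-HIT  vc=[]
3: 0x63 (blk 12, set 0) → L1-HIT  vc=[]
4: 0x25 (blk 4, set 0) → MISS  vc=[12]
5: 0x23 (blk 4, set 0) → L1-HIT  vc=[12]
6: 0x20 (blk 4, set 0) → L1-HIT  vc=[12]
7: 0x22 (blk 4, set 0) → L1-HIT  vc=[12]
8: 0x61 (blk 12, set 0) → VC-HIT  vc=[4]
9: 0x26 (blk 4, set 0) → VC-HIT  vc=[12]
10: 0x66 (blk 12, set 0) → VC-HIT  vc=[4]

VC = [4]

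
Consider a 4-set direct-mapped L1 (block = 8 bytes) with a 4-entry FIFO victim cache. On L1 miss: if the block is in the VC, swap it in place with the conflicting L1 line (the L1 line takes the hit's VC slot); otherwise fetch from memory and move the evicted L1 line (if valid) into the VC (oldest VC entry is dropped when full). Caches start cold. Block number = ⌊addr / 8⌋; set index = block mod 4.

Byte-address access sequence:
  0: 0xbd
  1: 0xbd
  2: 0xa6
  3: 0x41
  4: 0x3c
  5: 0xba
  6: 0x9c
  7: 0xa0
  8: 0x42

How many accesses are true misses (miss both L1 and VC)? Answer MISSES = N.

  [0] addr=0xbd blk=23 s=3: MISS | VC []
  [1] addr=0xbd blk=23 s=3: L1-HIT | VC []
  [2] addr=0xa6 blk=20 s=0: MISS | VC []
  [3] addr=0x41 blk=8 s=0: MISS | VC [20]
  [4] addr=0x3c blk=7 s=3: MISS | VC [20, 23]
  [5] addr=0xba blk=23 s=3: VC-HIT | VC [20, 7]
  [6] addr=0x9c blk=19 s=3: MISS | VC [20, 7, 23]
  [7] addr=0xa0 blk=20 s=0: VC-HIT | VC [8, 7, 23]
  [8] addr=0x42 blk=8 s=0: VC-HIT | VC [20, 7, 23]

MISSES = 5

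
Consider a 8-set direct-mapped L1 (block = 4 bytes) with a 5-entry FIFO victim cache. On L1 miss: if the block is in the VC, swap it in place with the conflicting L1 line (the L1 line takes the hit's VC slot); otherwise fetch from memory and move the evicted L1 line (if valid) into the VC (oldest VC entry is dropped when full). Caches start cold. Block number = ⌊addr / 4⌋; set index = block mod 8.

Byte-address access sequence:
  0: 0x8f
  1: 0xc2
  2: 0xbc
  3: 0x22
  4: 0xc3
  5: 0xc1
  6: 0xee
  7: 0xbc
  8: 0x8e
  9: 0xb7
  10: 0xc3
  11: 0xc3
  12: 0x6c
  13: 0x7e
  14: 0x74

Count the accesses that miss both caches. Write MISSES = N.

#0 0x8f→b35/s3 MISS; vc=[]
#1 0xc2→b48/s0 MISS; vc=[]
#2 0xbc→b47/s7 MISS; vc=[]
#3 0x22→b8/s0 MISS; vc=[48]
#4 0xc3→b48/s0 VC-HIT; vc=[8]
#5 0xc1→b48/s0 L1-HIT; vc=[8]
#6 0xee→b59/s3 MISS; vc=[8,35]
#7 0xbc→b47/s7 L1-HIT; vc=[8,35]
#8 0x8e→b35/s3 VC-HIT; vc=[8,59]
#9 0xb7→b45/s5 MISS; vc=[8,59]
#10 0xc3→b48/s0 L1-HIT; vc=[8,59]
#11 0xc3→b48/s0 L1-HIT; vc=[8,59]
#12 0x6c→b27/s3 MISS; vc=[8,59,35]
#13 0x7e→b31/s7 MISS; vc=[8,59,35,47]
#14 0x74→b29/s5 MISS; vc=[8,59,35,47,45]

MISSES = 9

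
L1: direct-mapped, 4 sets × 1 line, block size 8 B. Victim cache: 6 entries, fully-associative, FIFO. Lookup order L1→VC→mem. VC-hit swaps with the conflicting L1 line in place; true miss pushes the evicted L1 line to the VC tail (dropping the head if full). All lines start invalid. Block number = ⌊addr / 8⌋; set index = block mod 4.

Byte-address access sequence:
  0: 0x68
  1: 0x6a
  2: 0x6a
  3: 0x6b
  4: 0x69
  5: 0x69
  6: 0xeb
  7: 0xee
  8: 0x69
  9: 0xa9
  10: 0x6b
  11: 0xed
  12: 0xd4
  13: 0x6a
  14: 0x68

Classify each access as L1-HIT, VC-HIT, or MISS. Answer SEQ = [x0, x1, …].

#0 0x68→b13/s1 MISS; vc=[]
#1 0x6a→b13/s1 L1-HIT; vc=[]
#2 0x6a→b13/s1 L1-HIT; vc=[]
#3 0x6b→b13/s1 L1-HIT; vc=[]
#4 0x69→b13/s1 L1-HIT; vc=[]
#5 0x69→b13/s1 L1-HIT; vc=[]
#6 0xeb→b29/s1 MISS; vc=[13]
#7 0xee→b29/s1 L1-HIT; vc=[13]
#8 0x69→b13/s1 VC-HIT; vc=[29]
#9 0xa9→b21/s1 MISS; vc=[29,13]
#10 0x6b→b13/s1 VC-HIT; vc=[29,21]
#11 0xed→b29/s1 VC-HIT; vc=[13,21]
#12 0xd4→b26/s2 MISS; vc=[13,21]
#13 0x6a→b13/s1 VC-HIT; vc=[29,21]
#14 0x68→b13/s1 L1-HIT; vc=[29,21]

SEQ = [MISS, L1-HIT, L1-HIT, L1-HIT, L1-HIT, L1-HIT, MISS, L1-HIT, VC-HIT, MISS, VC-HIT, VC-HIT, MISS, VC-HIT, L1-HIT]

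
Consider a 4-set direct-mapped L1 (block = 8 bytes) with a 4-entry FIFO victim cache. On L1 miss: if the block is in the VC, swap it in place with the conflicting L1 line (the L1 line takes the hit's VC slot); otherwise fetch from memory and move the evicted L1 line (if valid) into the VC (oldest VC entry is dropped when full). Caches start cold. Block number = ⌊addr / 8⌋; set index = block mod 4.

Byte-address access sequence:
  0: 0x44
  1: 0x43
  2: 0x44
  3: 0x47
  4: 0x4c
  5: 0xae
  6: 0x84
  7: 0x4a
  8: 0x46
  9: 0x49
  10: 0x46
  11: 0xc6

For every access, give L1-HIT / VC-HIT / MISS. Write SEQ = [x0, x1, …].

SEQ = [MISS, L1-HIT, L1-HIT, L1-HIT, MISS, MISS, MISS, VC-HIT, VC-HIT, L1-HIT, L1-HIT, MISS]

0: 0x44 (blk 8, set 0) → MISS  vc=[]
1: 0x43 (blk 8, set 0) → L1-HIT  vc=[]
2: 0x44 (blk 8, set 0) → L1-HIT  vc=[]
3: 0x47 (blk 8, set 0) → L1-HIT  vc=[]
4: 0x4c (blk 9, set 1) → MISS  vc=[]
5: 0xae (blk 21, set 1) → MISS  vc=[9]
6: 0x84 (blk 16, set 0) → MISS  vc=[9, 8]
7: 0x4a (blk 9, set 1) → VC-HIT  vc=[21, 8]
8: 0x46 (blk 8, set 0) → VC-HIT  vc=[21, 16]
9: 0x49 (blk 9, set 1) → L1-HIT  vc=[21, 16]
10: 0x46 (blk 8, set 0) → L1-HIT  vc=[21, 16]
11: 0xc6 (blk 24, set 0) → MISS  vc=[21, 16, 8]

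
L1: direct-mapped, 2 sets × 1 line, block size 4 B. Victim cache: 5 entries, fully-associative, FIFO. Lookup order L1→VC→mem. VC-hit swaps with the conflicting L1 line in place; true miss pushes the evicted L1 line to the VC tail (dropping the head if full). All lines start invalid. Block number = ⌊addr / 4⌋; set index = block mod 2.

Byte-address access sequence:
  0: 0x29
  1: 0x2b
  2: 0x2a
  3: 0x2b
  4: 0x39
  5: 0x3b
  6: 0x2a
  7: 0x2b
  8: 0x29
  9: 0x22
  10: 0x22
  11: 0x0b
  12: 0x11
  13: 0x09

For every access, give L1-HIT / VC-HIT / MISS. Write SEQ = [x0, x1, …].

#0 0x29→b10/s0 MISS; vc=[]
#1 0x2b→b10/s0 L1-HIT; vc=[]
#2 0x2a→b10/s0 L1-HIT; vc=[]
#3 0x2b→b10/s0 L1-HIT; vc=[]
#4 0x39→b14/s0 MISS; vc=[10]
#5 0x3b→b14/s0 L1-HIT; vc=[10]
#6 0x2a→b10/s0 VC-HIT; vc=[14]
#7 0x2b→b10/s0 L1-HIT; vc=[14]
#8 0x29→b10/s0 L1-HIT; vc=[14]
#9 0x22→b8/s0 MISS; vc=[14,10]
#10 0x22→b8/s0 L1-HIT; vc=[14,10]
#11 0xb→b2/s0 MISS; vc=[14,10,8]
#12 0x11→b4/s0 MISS; vc=[14,10,8,2]
#13 0x9→b2/s0 VC-HIT; vc=[14,10,8,4]

SEQ = [MISS, L1-HIT, L1-HIT, L1-HIT, MISS, L1-HIT, VC-HIT, L1-HIT, L1-HIT, MISS, L1-HIT, MISS, MISS, VC-HIT]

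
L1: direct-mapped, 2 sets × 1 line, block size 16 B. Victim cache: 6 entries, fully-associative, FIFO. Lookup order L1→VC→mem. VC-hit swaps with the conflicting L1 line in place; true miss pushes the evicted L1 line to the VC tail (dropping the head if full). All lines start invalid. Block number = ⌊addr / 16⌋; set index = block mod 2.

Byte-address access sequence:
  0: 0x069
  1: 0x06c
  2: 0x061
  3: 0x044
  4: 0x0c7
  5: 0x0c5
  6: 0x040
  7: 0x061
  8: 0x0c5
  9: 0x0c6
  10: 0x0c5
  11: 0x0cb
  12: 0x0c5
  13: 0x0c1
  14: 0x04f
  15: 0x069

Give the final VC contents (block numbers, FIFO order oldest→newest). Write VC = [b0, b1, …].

0: 0x69 (blk 6, set 0) → MISS  vc=[]
1: 0x6c (blk 6, set 0) → L1-HIT  vc=[]
2: 0x61 (blk 6, set 0) → L1-HIT  vc=[]
3: 0x44 (blk 4, set 0) → MISS  vc=[6]
4: 0xc7 (blk 12, set 0) → MISS  vc=[6, 4]
5: 0xc5 (blk 12, set 0) → L1-HIT  vc=[6, 4]
6: 0x40 (blk 4, set 0) → VC-HIT  vc=[6, 12]
7: 0x61 (blk 6, set 0) → VC-HIT  vc=[4, 12]
8: 0xc5 (blk 12, set 0) → VC-HIT  vc=[4, 6]
9: 0xc6 (blk 12, set 0) → L1-HIT  vc=[4, 6]
10: 0xc5 (blk 12, set 0) → L1-HIT  vc=[4, 6]
11: 0xcb (blk 12, set 0) → L1-HIT  vc=[4, 6]
12: 0xc5 (blk 12, set 0) → L1-HIT  vc=[4, 6]
13: 0xc1 (blk 12, set 0) → L1-HIT  vc=[4, 6]
14: 0x4f (blk 4, set 0) → VC-HIT  vc=[12, 6]
15: 0x69 (blk 6, set 0) → VC-HIT  vc=[12, 4]

VC = [12, 4]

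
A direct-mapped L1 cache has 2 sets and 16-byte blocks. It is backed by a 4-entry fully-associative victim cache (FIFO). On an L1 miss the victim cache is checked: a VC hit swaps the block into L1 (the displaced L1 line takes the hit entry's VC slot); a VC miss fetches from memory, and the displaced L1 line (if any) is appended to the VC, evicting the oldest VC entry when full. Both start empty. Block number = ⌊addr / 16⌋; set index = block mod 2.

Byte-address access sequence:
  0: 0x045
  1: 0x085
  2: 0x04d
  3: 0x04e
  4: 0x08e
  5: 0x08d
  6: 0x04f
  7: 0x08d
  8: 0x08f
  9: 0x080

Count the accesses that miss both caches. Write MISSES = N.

#0 0x45→b4/s0 MISS; vc=[]
#1 0x85→b8/s0 MISS; vc=[4]
#2 0x4d→b4/s0 VC-HIT; vc=[8]
#3 0x4e→b4/s0 L1-HIT; vc=[8]
#4 0x8e→b8/s0 VC-HIT; vc=[4]
#5 0x8d→b8/s0 L1-HIT; vc=[4]
#6 0x4f→b4/s0 VC-HIT; vc=[8]
#7 0x8d→b8/s0 VC-HIT; vc=[4]
#8 0x8f→b8/s0 L1-HIT; vc=[4]
#9 0x80→b8/s0 L1-HIT; vc=[4]

MISSES = 2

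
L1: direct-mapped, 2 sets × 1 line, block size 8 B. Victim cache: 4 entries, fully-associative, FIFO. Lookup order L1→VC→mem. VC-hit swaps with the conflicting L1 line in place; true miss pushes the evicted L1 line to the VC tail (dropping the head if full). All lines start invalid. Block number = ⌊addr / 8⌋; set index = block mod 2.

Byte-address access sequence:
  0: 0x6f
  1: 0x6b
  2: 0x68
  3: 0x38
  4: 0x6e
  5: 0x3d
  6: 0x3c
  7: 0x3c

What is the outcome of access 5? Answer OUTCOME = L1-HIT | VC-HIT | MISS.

OUTCOME = VC-HIT

0: 0x6f (blk 13, set 1) → MISS  vc=[]
1: 0x6b (blk 13, set 1) → L1-HIT  vc=[]
2: 0x68 (blk 13, set 1) → L1-HIT  vc=[]
3: 0x38 (blk 7, set 1) → MISS  vc=[13]
4: 0x6e (blk 13, set 1) → VC-HIT  vc=[7]
5: 0x3d (blk 7, set 1) → VC-HIT  vc=[13]
6: 0x3c (blk 7, set 1) → L1-HIT  vc=[13]
7: 0x3c (blk 7, set 1) → L1-HIT  vc=[13]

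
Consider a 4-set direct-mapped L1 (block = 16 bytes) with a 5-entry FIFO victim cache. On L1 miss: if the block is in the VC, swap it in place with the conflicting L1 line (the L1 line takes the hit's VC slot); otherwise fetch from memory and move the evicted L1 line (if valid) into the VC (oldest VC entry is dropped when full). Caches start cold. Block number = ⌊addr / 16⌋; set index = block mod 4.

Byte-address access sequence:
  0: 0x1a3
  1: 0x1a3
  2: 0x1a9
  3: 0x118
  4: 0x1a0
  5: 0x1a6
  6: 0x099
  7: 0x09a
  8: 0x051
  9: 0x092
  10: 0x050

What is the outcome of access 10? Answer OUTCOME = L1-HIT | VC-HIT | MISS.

0: 0x1a3 (blk 26, set 2) → MISS  vc=[]
1: 0x1a3 (blk 26, set 2) → L1-HIT  vc=[]
2: 0x1a9 (blk 26, set 2) → L1-HIT  vc=[]
3: 0x118 (blk 17, set 1) → MISS  vc=[]
4: 0x1a0 (blk 26, set 2) → L1-HIT  vc=[]
5: 0x1a6 (blk 26, set 2) → L1-HIT  vc=[]
6: 0x99 (blk 9, set 1) → MISS  vc=[17]
7: 0x9a (blk 9, set 1) → L1-HIT  vc=[17]
8: 0x51 (blk 5, set 1) → MISS  vc=[17, 9]
9: 0x92 (blk 9, set 1) → VC-HIT  vc=[17, 5]
10: 0x50 (blk 5, set 1) → VC-HIT  vc=[17, 9]

OUTCOME = VC-HIT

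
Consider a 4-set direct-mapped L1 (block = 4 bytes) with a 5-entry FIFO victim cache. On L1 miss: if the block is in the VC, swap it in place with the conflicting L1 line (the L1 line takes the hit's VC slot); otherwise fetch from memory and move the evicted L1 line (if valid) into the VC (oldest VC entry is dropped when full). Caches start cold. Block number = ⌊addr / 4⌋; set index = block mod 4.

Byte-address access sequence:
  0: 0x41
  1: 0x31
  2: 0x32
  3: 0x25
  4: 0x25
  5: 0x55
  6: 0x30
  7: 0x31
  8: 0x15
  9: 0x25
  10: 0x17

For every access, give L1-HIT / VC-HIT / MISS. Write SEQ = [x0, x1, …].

  [0] addr=0x41 blk=16 s=0: MISS | VC []
  [1] addr=0x31 blk=12 s=0: MISS | VC [16]
  [2] addr=0x32 blk=12 s=0: L1-HIT | VC [16]
  [3] addr=0x25 blk=9 s=1: MISS | VC [16]
  [4] addr=0x25 blk=9 s=1: L1-HIT | VC [16]
  [5] addr=0x55 blk=21 s=1: MISS | VC [16, 9]
  [6] addr=0x30 blk=12 s=0: L1-HIT | VC [16, 9]
  [7] addr=0x31 blk=12 s=0: L1-HIT | VC [16, 9]
  [8] addr=0x15 blk=5 s=1: MISS | VC [16, 9, 21]
  [9] addr=0x25 blk=9 s=1: VC-HIT | VC [16, 5, 21]
  [10] addr=0x17 blk=5 s=1: VC-HIT | VC [16, 9, 21]

SEQ = [MISS, MISS, L1-HIT, MISS, L1-HIT, MISS, L1-HIT, L1-HIT, MISS, VC-HIT, VC-HIT]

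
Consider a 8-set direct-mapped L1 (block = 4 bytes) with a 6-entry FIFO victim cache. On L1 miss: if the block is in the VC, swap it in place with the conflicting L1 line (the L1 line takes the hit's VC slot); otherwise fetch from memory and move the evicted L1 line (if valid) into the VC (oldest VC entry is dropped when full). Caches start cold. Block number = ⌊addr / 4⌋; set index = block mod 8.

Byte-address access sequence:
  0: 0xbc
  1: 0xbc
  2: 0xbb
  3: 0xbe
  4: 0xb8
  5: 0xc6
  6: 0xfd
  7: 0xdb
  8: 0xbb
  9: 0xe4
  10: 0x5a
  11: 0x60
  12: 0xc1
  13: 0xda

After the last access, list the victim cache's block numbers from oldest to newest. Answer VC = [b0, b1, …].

VC = [47, 22, 49, 46, 24]

  [0] addr=0xbc blk=47 s=7: MISS | VC []
  [1] addr=0xbc blk=47 s=7: L1-HIT | VC []
  [2] addr=0xbb blk=46 s=6: MISS | VC []
  [3] addr=0xbe blk=47 s=7: L1-HIT | VC []
  [4] addr=0xb8 blk=46 s=6: L1-HIT | VC []
  [5] addr=0xc6 blk=49 s=1: MISS | VC []
  [6] addr=0xfd blk=63 s=7: MISS | VC [47]
  [7] addr=0xdb blk=54 s=6: MISS | VC [47, 46]
  [8] addr=0xbb blk=46 s=6: VC-HIT | VC [47, 54]
  [9] addr=0xe4 blk=57 s=1: MISS | VC [47, 54, 49]
  [10] addr=0x5a blk=22 s=6: MISS | VC [47, 54, 49, 46]
  [11] addr=0x60 blk=24 s=0: MISS | VC [47, 54, 49, 46]
  [12] addr=0xc1 blk=48 s=0: MISS | VC [47, 54, 49, 46, 24]
  [13] addr=0xda blk=54 s=6: VC-HIT | VC [47, 22, 49, 46, 24]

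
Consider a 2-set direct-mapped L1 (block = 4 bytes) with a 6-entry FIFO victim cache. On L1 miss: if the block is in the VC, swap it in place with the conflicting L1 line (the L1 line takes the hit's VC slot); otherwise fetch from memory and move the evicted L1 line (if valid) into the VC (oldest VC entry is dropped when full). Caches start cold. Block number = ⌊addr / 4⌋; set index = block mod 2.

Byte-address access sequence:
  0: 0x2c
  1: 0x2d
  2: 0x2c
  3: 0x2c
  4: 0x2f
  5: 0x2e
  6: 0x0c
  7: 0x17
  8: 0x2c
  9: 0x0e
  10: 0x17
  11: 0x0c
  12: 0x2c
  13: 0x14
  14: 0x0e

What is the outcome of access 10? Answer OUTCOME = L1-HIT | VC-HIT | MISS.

OUTCOME = VC-HIT

#0 0x2c→b11/s1 MISS; vc=[]
#1 0x2d→b11/s1 L1-HIT; vc=[]
#2 0x2c→b11/s1 L1-HIT; vc=[]
#3 0x2c→b11/s1 L1-HIT; vc=[]
#4 0x2f→b11/s1 L1-HIT; vc=[]
#5 0x2e→b11/s1 L1-HIT; vc=[]
#6 0xc→b3/s1 MISS; vc=[11]
#7 0x17→b5/s1 MISS; vc=[11,3]
#8 0x2c→b11/s1 VC-HIT; vc=[5,3]
#9 0xe→b3/s1 VC-HIT; vc=[5,11]
#10 0x17→b5/s1 VC-HIT; vc=[3,11]
#11 0xc→b3/s1 VC-HIT; vc=[5,11]
#12 0x2c→b11/s1 VC-HIT; vc=[5,3]
#13 0x14→b5/s1 VC-HIT; vc=[11,3]
#14 0xe→b3/s1 VC-HIT; vc=[11,5]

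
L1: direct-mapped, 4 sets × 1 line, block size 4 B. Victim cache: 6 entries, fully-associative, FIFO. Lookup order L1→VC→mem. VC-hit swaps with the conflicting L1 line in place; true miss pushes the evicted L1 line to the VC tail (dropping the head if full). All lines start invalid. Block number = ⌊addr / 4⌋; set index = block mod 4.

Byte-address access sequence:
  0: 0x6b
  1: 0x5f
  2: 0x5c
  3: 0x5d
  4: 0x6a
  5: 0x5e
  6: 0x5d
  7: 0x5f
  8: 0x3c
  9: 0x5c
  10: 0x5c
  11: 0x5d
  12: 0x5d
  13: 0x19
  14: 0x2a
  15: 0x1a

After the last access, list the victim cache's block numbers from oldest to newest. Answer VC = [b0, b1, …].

#0 0x6b→b26/s2 MISS; vc=[]
#1 0x5f→b23/s3 MISS; vc=[]
#2 0x5c→b23/s3 L1-HIT; vc=[]
#3 0x5d→b23/s3 L1-HIT; vc=[]
#4 0x6a→b26/s2 L1-HIT; vc=[]
#5 0x5e→b23/s3 L1-HIT; vc=[]
#6 0x5d→b23/s3 L1-HIT; vc=[]
#7 0x5f→b23/s3 L1-HIT; vc=[]
#8 0x3c→b15/s3 MISS; vc=[23]
#9 0x5c→b23/s3 VC-HIT; vc=[15]
#10 0x5c→b23/s3 L1-HIT; vc=[15]
#11 0x5d→b23/s3 L1-HIT; vc=[15]
#12 0x5d→b23/s3 L1-HIT; vc=[15]
#13 0x19→b6/s2 MISS; vc=[15,26]
#14 0x2a→b10/s2 MISS; vc=[15,26,6]
#15 0x1a→b6/s2 VC-HIT; vc=[15,26,10]

VC = [15, 26, 10]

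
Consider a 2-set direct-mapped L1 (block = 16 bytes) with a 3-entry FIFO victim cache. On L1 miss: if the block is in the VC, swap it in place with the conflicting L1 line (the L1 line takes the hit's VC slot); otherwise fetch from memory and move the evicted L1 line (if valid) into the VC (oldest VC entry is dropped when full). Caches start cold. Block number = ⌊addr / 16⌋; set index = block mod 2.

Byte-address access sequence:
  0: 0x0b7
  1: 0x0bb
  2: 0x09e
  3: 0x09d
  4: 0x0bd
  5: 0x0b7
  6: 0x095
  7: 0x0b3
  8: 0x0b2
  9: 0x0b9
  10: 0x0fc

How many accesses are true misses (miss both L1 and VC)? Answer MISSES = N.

0: 0xb7 (blk 11, set 1) → MISS  vc=[]
1: 0xbb (blk 11, set 1) → L1-HIT  vc=[]
2: 0x9e (blk 9, set 1) → MISS  vc=[11]
3: 0x9d (blk 9, set 1) → L1-HIT  vc=[11]
4: 0xbd (blk 11, set 1) → VC-HIT  vc=[9]
5: 0xb7 (blk 11, set 1) → L1-HIT  vc=[9]
6: 0x95 (blk 9, set 1) → VC-HIT  vc=[11]
7: 0xb3 (blk 11, set 1) → VC-HIT  vc=[9]
8: 0xb2 (blk 11, set 1) → L1-HIT  vc=[9]
9: 0xb9 (blk 11, set 1) → L1-HIT  vc=[9]
10: 0xfc (blk 15, set 1) → MISS  vc=[9, 11]

MISSES = 3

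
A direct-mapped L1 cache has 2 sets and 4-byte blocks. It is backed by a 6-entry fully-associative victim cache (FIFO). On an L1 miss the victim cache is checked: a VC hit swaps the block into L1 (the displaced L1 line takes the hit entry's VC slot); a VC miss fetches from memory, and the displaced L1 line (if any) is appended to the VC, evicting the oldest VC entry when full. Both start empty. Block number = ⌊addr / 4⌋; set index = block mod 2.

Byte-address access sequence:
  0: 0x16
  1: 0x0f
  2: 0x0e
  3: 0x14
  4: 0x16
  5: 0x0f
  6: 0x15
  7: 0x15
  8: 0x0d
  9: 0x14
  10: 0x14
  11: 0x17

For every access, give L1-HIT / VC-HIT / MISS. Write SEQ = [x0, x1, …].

0: 0x16 (blk 5, set 1) → MISS  vc=[]
1: 0xf (blk 3, set 1) → MISS  vc=[5]
2: 0xe (blk 3, set 1) → L1-HIT  vc=[5]
3: 0x14 (blk 5, set 1) → VC-HIT  vc=[3]
4: 0x16 (blk 5, set 1) → L1-HIT  vc=[3]
5: 0xf (blk 3, set 1) → VC-HIT  vc=[5]
6: 0x15 (blk 5, set 1) → VC-HIT  vc=[3]
7: 0x15 (blk 5, set 1) → L1-HIT  vc=[3]
8: 0xd (blk 3, set 1) → VC-HIT  vc=[5]
9: 0x14 (blk 5, set 1) → VC-HIT  vc=[3]
10: 0x14 (blk 5, set 1) → L1-HIT  vc=[3]
11: 0x17 (blk 5, set 1) → L1-HIT  vc=[3]

SEQ = [MISS, MISS, L1-HIT, VC-HIT, L1-HIT, VC-HIT, VC-HIT, L1-HIT, VC-HIT, VC-HIT, L1-HIT, L1-HIT]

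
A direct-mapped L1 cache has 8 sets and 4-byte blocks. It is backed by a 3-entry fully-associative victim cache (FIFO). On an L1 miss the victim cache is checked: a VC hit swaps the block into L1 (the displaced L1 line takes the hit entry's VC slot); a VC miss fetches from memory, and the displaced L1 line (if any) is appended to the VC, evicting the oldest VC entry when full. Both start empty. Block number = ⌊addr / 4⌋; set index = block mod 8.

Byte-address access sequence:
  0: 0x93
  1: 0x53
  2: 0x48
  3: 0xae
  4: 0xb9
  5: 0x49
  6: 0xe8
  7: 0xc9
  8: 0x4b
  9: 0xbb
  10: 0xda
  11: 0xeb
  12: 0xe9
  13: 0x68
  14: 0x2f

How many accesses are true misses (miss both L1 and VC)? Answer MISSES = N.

#0 0x93→b36/s4 MISS; vc=[]
#1 0x53→b20/s4 MISS; vc=[36]
#2 0x48→b18/s2 MISS; vc=[36]
#3 0xae→b43/s3 MISS; vc=[36]
#4 0xb9→b46/s6 MISS; vc=[36]
#5 0x49→b18/s2 L1-HIT; vc=[36]
#6 0xe8→b58/s2 MISS; vc=[36,18]
#7 0xc9→b50/s2 MISS; vc=[36,18,58]
#8 0x4b→b18/s2 VC-HIT; vc=[36,50,58]
#9 0xbb→b46/s6 L1-HIT; vc=[36,50,58]
#10 0xda→b54/s6 MISS; vc=[50,58,46]
#11 0xeb→b58/s2 VC-HIT; vc=[50,18,46]
#12 0xe9→b58/s2 L1-HIT; vc=[50,18,46]
#13 0x68→b26/s2 MISS; vc=[18,46,58]
#14 0x2f→b11/s3 MISS; vc=[46,58,43]

MISSES = 10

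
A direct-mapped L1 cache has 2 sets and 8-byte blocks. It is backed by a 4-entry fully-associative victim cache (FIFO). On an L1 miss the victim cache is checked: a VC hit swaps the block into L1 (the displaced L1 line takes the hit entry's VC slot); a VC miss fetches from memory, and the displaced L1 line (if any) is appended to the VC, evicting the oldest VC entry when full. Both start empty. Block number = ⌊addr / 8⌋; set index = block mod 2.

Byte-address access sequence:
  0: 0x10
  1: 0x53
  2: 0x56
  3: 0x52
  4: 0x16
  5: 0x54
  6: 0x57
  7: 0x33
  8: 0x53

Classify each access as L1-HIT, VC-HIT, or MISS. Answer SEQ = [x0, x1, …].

SEQ = [MISS, MISS, L1-HIT, L1-HIT, VC-HIT, VC-HIT, L1-HIT, MISS, VC-HIT]

#0 0x10→b2/s0 MISS; vc=[]
#1 0x53→b10/s0 MISS; vc=[2]
#2 0x56→b10/s0 L1-HIT; vc=[2]
#3 0x52→b10/s0 L1-HIT; vc=[2]
#4 0x16→b2/s0 VC-HIT; vc=[10]
#5 0x54→b10/s0 VC-HIT; vc=[2]
#6 0x57→b10/s0 L1-HIT; vc=[2]
#7 0x33→b6/s0 MISS; vc=[2,10]
#8 0x53→b10/s0 VC-HIT; vc=[2,6]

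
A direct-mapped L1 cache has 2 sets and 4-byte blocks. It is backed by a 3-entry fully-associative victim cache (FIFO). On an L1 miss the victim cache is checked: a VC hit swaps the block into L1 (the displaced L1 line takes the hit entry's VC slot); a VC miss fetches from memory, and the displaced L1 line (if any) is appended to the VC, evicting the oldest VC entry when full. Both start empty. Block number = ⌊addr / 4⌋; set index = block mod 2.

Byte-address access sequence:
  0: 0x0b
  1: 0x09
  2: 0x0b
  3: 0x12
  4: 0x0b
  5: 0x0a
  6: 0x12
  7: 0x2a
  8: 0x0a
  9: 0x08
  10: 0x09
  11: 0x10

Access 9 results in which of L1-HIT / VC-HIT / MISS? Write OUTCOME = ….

  [0] addr=0xb blk=2 s=0: MISS | VC []
  [1] addr=0x9 blk=2 s=0: L1-HIT | VC []
  [2] addr=0xb blk=2 s=0: L1-HIT | VC []
  [3] addr=0x12 blk=4 s=0: MISS | VC [2]
  [4] addr=0xb blk=2 s=0: VC-HIT | VC [4]
  [5] addr=0xa blk=2 s=0: L1-HIT | VC [4]
  [6] addr=0x12 blk=4 s=0: VC-HIT | VC [2]
  [7] addr=0x2a blk=10 s=0: MISS | VC [2, 4]
  [8] addr=0xa blk=2 s=0: VC-HIT | VC [10, 4]
  [9] addr=0x8 blk=2 s=0: L1-HIT | VC [10, 4]
  [10] addr=0x9 blk=2 s=0: L1-HIT | VC [10, 4]
  [11] addr=0x10 blk=4 s=0: VC-HIT | VC [10, 2]

OUTCOME = L1-HIT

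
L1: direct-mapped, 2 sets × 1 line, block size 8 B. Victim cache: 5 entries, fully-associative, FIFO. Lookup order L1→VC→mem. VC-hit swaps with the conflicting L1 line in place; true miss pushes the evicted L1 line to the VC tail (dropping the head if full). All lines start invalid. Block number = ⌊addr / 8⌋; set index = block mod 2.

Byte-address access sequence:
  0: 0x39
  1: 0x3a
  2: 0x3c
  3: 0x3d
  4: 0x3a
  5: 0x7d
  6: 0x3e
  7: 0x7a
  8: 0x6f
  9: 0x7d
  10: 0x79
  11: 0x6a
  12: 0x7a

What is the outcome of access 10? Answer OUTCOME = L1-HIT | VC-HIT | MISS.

OUTCOME = L1-HIT

0: 0x39 (blk 7, set 1) → MISS  vc=[]
1: 0x3a (blk 7, set 1) → L1-HIT  vc=[]
2: 0x3c (blk 7, set 1) → L1-HIT  vc=[]
3: 0x3d (blk 7, set 1) → L1-HIT  vc=[]
4: 0x3a (blk 7, set 1) → L1-HIT  vc=[]
5: 0x7d (blk 15, set 1) → MISS  vc=[7]
6: 0x3e (blk 7, set 1) → VC-HIT  vc=[15]
7: 0x7a (blk 15, set 1) → VC-HIT  vc=[7]
8: 0x6f (blk 13, set 1) → MISS  vc=[7, 15]
9: 0x7d (blk 15, set 1) → VC-HIT  vc=[7, 13]
10: 0x79 (blk 15, set 1) → L1-HIT  vc=[7, 13]
11: 0x6a (blk 13, set 1) → VC-HIT  vc=[7, 15]
12: 0x7a (blk 15, set 1) → VC-HIT  vc=[7, 13]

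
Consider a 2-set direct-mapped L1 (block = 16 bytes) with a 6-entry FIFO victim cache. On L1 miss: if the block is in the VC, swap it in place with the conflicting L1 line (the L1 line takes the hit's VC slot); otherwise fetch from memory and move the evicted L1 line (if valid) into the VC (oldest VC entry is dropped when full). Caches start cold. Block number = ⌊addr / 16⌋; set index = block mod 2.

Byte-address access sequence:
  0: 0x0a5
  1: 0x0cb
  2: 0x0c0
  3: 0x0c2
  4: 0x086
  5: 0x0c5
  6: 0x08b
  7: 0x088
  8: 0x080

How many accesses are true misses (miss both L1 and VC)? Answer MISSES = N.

MISSES = 3

0: 0xa5 (blk 10, set 0) → MISS  vc=[]
1: 0xcb (blk 12, set 0) → MISS  vc=[10]
2: 0xc0 (blk 12, set 0) → L1-HIT  vc=[10]
3: 0xc2 (blk 12, set 0) → L1-HIT  vc=[10]
4: 0x86 (blk 8, set 0) → MISS  vc=[10, 12]
5: 0xc5 (blk 12, set 0) → VC-HIT  vc=[10, 8]
6: 0x8b (blk 8, set 0) → VC-HIT  vc=[10, 12]
7: 0x88 (blk 8, set 0) → L1-HIT  vc=[10, 12]
8: 0x80 (blk 8, set 0) → L1-HIT  vc=[10, 12]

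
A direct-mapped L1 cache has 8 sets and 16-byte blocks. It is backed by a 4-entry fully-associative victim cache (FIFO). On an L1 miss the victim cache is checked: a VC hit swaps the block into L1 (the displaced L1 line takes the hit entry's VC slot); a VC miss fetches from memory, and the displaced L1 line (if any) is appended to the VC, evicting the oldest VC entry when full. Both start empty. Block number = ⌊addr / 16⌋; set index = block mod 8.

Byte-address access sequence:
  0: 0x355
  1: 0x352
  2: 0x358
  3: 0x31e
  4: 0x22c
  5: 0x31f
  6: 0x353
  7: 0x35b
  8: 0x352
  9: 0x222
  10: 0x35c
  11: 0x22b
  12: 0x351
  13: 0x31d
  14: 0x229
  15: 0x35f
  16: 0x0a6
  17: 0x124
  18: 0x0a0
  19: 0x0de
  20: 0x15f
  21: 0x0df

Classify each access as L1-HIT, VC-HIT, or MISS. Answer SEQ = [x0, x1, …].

#0 0x355→b53/s5 MISS; vc=[]
#1 0x352→b53/s5 L1-HIT; vc=[]
#2 0x358→b53/s5 L1-HIT; vc=[]
#3 0x31e→b49/s1 MISS; vc=[]
#4 0x22c→b34/s2 MISS; vc=[]
#5 0x31f→b49/s1 L1-HIT; vc=[]
#6 0x353→b53/s5 L1-HIT; vc=[]
#7 0x35b→b53/s5 L1-HIT; vc=[]
#8 0x352→b53/s5 L1-HIT; vc=[]
#9 0x222→b34/s2 L1-HIT; vc=[]
#10 0x35c→b53/s5 L1-HIT; vc=[]
#11 0x22b→b34/s2 L1-HIT; vc=[]
#12 0x351→b53/s5 L1-HIT; vc=[]
#13 0x31d→b49/s1 L1-HIT; vc=[]
#14 0x229→b34/s2 L1-HIT; vc=[]
#15 0x35f→b53/s5 L1-HIT; vc=[]
#16 0xa6→b10/s2 MISS; vc=[34]
#17 0x124→b18/s2 MISS; vc=[34,10]
#18 0xa0→b10/s2 VC-HIT; vc=[34,18]
#19 0xde→b13/s5 MISS; vc=[34,18,53]
#20 0x15f→b21/s5 MISS; vc=[34,18,53,13]
#21 0xdf→b13/s5 VC-HIT; vc=[34,18,53,21]

SEQ = [MISS, L1-HIT, L1-HIT, MISS, MISS, L1-HIT, L1-HIT, L1-HIT, L1-HIT, L1-HIT, L1-HIT, L1-HIT, L1-HIT, L1-HIT, L1-HIT, L1-HIT, MISS, MISS, VC-HIT, MISS, MISS, VC-HIT]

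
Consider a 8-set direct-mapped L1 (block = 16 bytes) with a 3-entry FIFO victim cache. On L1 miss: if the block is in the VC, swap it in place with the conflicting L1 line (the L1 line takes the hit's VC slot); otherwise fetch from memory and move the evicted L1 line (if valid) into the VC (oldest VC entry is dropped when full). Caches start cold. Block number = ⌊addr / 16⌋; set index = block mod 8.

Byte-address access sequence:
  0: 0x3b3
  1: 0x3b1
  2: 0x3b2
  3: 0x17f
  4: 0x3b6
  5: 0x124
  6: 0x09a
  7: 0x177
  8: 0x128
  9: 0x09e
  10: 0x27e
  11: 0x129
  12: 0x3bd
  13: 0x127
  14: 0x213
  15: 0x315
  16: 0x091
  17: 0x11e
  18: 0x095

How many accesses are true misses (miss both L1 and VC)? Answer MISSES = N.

0: 0x3b3 (blk 59, set 3) → MISS  vc=[]
1: 0x3b1 (blk 59, set 3) → L1-HIT  vc=[]
2: 0x3b2 (blk 59, set 3) → L1-HIT  vc=[]
3: 0x17f (blk 23, set 7) → MISS  vc=[]
4: 0x3b6 (blk 59, set 3) → L1-HIT  vc=[]
5: 0x124 (blk 18, set 2) → MISS  vc=[]
6: 0x9a (blk 9, set 1) → MISS  vc=[]
7: 0x177 (blk 23, set 7) → L1-HIT  vc=[]
8: 0x128 (blk 18, set 2) → L1-HIT  vc=[]
9: 0x9e (blk 9, set 1) → L1-HIT  vc=[]
10: 0x27e (blk 39, set 7) → MISS  vc=[23]
11: 0x129 (blk 18, set 2) → L1-HIT  vc=[23]
12: 0x3bd (blk 59, set 3) → L1-HIT  vc=[23]
13: 0x127 (blk 18, set 2) → L1-HIT  vc=[23]
14: 0x213 (blk 33, set 1) → MISS  vc=[23, 9]
15: 0x315 (blk 49, set 1) → MISS  vc=[23, 9, 33]
16: 0x91 (blk 9, set 1) → VC-HIT  vc=[23, 49, 33]
17: 0x11e (blk 17, set 1) → MISS  vc=[49, 33, 9]
18: 0x95 (blk 9, set 1) → VC-HIT  vc=[49, 33, 17]

MISSES = 8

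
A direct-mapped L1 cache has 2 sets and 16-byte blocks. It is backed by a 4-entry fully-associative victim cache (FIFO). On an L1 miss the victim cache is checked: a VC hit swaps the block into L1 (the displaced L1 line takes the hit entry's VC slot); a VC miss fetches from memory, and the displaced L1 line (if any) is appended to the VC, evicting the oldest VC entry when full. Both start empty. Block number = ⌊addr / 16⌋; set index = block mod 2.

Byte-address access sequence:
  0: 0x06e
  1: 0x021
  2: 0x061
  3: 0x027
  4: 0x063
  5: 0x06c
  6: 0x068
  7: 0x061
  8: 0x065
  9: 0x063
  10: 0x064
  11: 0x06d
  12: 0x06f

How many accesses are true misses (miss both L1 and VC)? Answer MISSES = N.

MISSES = 2

0: 0x6e (blk 6, set 0) → MISS  vc=[]
1: 0x21 (blk 2, set 0) → MISS  vc=[6]
2: 0x61 (blk 6, set 0) → VC-HIT  vc=[2]
3: 0x27 (blk 2, set 0) → VC-HIT  vc=[6]
4: 0x63 (blk 6, set 0) → VC-HIT  vc=[2]
5: 0x6c (blk 6, set 0) → L1-HIT  vc=[2]
6: 0x68 (blk 6, set 0) → L1-HIT  vc=[2]
7: 0x61 (blk 6, set 0) → L1-HIT  vc=[2]
8: 0x65 (blk 6, set 0) → L1-HIT  vc=[2]
9: 0x63 (blk 6, set 0) → L1-HIT  vc=[2]
10: 0x64 (blk 6, set 0) → L1-HIT  vc=[2]
11: 0x6d (blk 6, set 0) → L1-HIT  vc=[2]
12: 0x6f (blk 6, set 0) → L1-HIT  vc=[2]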